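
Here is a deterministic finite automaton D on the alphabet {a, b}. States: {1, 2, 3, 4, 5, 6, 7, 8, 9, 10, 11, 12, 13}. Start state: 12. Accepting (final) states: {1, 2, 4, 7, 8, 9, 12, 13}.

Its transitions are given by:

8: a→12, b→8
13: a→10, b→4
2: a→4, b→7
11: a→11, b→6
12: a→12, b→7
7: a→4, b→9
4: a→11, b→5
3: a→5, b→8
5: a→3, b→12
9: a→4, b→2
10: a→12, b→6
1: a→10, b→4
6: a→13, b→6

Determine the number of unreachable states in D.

BFS from 12 reaches {2, 3, 4, 5, 6, 7, 8, 9, 10, 11, 12, 13}; the 1 state(s) 1 are never visited.

1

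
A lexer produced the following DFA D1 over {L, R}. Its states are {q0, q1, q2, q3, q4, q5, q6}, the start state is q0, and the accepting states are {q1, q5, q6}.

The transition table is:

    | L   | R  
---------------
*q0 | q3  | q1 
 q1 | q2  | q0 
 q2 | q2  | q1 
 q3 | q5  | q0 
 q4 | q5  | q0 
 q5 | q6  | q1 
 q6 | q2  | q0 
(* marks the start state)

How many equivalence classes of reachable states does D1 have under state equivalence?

States {q4} cannot be reached from the start state, so discard them.
Start with accepting vs non-accepting: {q1,q5,q6} | {q0,q2,q3}.
On input L, block {q1,q5,q6} splits into {q1,q6} and {q5}.
Refine {q0,q2,q3} on symbol L: members go to different blocks, giving {q0,q2} and {q3}.
Refine {q0,q2} on symbol L: members go to different blocks, giving {q0} and {q2}.
The partition is now stable with 5 blocks: {q1,q6} | {q0} | {q5} | {q3} | {q2}.

5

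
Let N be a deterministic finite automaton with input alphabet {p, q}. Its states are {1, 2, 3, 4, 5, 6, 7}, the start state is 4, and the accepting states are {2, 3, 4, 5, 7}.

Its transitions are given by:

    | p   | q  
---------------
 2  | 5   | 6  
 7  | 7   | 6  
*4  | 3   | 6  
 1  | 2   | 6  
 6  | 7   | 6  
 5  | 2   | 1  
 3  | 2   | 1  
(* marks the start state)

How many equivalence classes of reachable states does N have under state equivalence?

Every state is reachable, so we keep all 7.
P0 = {2,3,4,5,7} | {1,6}.
No further refinement is possible. Final partition (2 blocks): {2,3,4,5,7} | {1,6}.

2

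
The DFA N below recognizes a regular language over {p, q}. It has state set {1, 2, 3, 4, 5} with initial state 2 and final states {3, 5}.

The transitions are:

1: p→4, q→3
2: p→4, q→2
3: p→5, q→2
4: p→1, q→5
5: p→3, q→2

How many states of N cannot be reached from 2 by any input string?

0

Every one of the 5 states is reachable from 2.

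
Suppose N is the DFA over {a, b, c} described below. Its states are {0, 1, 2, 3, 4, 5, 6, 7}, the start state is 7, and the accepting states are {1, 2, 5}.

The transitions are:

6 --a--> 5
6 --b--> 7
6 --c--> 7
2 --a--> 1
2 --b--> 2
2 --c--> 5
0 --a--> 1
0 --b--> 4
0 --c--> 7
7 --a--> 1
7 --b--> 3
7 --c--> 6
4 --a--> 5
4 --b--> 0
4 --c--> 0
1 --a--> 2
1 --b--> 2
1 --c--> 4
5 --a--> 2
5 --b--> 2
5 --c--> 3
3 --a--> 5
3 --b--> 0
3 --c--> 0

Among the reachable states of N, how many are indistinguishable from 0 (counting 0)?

Every state is reachable, so we keep all 8.
P0 = {1,2,5} | {0,3,4,6,7}.
Refine {1,2,5} on symbol c: members go to different blocks, giving {1,5} and {2}.
Stable partition: {1,5} | {0,3,4,6,7} | {2} — 3 equivalence classes.
State 0 belongs to the block {0,3,4,6,7}, which has 5 states.

5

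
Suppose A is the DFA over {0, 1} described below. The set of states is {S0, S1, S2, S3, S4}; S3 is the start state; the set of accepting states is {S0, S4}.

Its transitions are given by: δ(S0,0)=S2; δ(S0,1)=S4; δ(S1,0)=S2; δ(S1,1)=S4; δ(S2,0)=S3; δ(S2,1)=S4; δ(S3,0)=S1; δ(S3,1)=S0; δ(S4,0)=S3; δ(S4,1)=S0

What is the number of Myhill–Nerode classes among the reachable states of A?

All states are reachable from the start state.
Start with accepting vs non-accepting: {S0,S4} | {S1,S2,S3}.
No further refinement is possible. Final partition (2 blocks): {S0,S4} | {S1,S2,S3}.

2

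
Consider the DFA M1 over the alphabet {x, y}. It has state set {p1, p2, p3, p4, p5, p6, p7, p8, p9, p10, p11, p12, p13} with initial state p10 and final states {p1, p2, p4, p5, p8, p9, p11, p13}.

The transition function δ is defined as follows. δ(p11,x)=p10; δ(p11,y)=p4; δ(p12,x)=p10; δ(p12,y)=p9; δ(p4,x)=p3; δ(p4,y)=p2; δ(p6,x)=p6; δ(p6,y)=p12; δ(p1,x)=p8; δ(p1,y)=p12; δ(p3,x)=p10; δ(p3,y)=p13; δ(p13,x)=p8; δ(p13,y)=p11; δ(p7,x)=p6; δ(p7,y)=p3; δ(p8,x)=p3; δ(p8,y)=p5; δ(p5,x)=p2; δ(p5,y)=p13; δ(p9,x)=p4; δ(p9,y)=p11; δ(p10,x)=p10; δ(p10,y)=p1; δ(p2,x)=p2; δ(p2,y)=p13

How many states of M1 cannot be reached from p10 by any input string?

BFS from p10 reaches {p1, p2, p3, p4, p5, p8, p9, p10, p11, p12, p13}; the 2 state(s) p6, p7 are never visited.

2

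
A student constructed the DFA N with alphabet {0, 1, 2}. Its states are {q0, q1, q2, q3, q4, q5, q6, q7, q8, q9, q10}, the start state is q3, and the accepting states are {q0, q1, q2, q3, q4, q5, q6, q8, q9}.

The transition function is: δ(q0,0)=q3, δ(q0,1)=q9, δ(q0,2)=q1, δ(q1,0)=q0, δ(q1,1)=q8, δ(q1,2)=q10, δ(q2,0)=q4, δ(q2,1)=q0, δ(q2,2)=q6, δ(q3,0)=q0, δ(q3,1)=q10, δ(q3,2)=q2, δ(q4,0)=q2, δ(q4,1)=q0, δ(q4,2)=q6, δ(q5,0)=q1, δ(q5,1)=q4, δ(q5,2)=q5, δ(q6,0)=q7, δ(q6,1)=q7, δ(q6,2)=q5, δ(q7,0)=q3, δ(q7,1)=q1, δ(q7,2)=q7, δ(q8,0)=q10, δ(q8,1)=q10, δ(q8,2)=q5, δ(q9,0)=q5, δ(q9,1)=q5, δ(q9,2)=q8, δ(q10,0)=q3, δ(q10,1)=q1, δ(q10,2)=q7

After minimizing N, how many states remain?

Initial partition by acceptance: {q0,q1,q2,q3,q4,q5,q6,q8,q9} | {q7,q10}.
Refine {q0,q1,q2,q3,q4,q5,q6,q8,q9} on symbol 0: members go to different blocks, giving {q0,q1,q2,q3,q4,q5,q9} and {q6,q8}.
Refine {q0,q1,q2,q3,q4,q5,q9} on symbol 1: members go to different blocks, giving {q0,q2,q4,q5,q9} and {q1} and {q3}.
On input 0, block {q0,q2,q4,q5,q9} splits into {q2,q4,q9} and {q0} and {q5}.
Split {q2,q4,q9} by δ(·,0) → {q2,q4} and {q9}.
Stable partition: {q2,q4} | {q7,q10} | {q6,q8} | {q1} | {q3} | {q0} | {q5} | {q9} — 8 equivalence classes.

8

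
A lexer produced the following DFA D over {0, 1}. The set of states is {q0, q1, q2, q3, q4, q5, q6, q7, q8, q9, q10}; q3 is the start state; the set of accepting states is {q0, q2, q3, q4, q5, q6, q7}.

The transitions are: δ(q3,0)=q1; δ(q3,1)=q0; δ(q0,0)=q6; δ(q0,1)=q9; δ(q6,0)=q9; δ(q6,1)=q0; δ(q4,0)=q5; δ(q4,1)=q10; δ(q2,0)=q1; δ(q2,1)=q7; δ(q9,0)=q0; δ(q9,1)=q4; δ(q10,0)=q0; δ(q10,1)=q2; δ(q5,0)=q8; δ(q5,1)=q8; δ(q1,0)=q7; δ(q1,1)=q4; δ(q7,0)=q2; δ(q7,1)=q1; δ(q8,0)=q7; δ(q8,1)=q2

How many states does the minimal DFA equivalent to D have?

6

Initial partition by acceptance: {q0,q2,q3,q4,q5,q6,q7} | {q1,q8,q9,q10}.
On input 0, block {q0,q2,q3,q4,q5,q6,q7} splits into {q2,q3,q5,q6} and {q0,q4,q7}.
Split {q2,q3,q5,q6} by δ(·,1) → {q2,q3,q6} and {q5}.
On input 1, block {q1,q8,q9,q10} splits into {q1,q9} and {q8,q10}.
Refine {q0,q4,q7} on symbol 0: members go to different blocks, giving {q0,q7} and {q4}.
Stable partition: {q2,q3,q6} | {q1,q9} | {q0,q7} | {q5} | {q8,q10} | {q4} — 6 equivalence classes.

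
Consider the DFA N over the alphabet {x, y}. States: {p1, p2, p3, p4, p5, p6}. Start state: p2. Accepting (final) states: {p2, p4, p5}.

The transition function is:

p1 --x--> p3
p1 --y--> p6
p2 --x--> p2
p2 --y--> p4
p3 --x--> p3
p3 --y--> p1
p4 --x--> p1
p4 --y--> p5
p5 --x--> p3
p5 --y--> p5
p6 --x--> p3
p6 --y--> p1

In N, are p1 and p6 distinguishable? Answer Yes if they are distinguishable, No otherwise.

Every state is reachable, so we keep all 6.
Initial partition by acceptance: {p2,p4,p5} | {p1,p3,p6}.
On input x, block {p2,p4,p5} splits into {p4,p5} and {p2}.
The partition is now stable with 3 blocks: {p4,p5} | {p1,p3,p6} | {p2}.
p1 and p6 lie in the same block of the stable partition, so they are equivalent — no string distinguishes them.

No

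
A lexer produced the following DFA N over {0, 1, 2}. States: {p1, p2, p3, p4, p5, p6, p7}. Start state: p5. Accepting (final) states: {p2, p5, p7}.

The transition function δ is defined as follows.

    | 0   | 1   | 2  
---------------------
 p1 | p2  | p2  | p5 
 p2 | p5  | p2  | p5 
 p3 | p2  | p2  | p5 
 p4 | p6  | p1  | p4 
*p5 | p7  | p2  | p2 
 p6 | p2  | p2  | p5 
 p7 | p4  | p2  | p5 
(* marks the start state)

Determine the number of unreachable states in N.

1

Starting at p5 and following transitions, the reachable set is {p1, p2, p4, p5, p6, p7}. That leaves p3 unreachable — 1 in total.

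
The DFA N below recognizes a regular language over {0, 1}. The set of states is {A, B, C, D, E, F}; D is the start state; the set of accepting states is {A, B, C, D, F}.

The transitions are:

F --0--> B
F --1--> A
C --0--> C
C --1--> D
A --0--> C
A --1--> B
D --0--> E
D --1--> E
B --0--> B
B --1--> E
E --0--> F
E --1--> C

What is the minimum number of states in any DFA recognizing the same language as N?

6

P0 = {A,B,C,D,F} | {E}.
Refine {A,B,C,D,F} on symbol 0: members go to different blocks, giving {A,B,C,F} and {D}.
Refine {A,B,C,F} on symbol 1: members go to different blocks, giving {A,F} and {B} and {C}.
Refine {A,F} on symbol 0: members go to different blocks, giving {A} and {F}.
Stable partition: {A} | {E} | {D} | {B} | {C} | {F} — 6 equivalence classes.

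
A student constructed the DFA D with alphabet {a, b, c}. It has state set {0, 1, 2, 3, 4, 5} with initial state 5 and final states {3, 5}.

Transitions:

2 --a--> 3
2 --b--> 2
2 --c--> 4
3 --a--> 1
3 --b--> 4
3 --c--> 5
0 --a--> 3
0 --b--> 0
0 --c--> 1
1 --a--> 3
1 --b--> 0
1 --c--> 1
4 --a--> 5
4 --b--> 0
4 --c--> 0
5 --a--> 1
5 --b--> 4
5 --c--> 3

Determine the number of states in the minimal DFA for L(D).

First remove the unreachable states {2}; 5 states remain.
P0 = {3,5} | {0,1,4}.
No further refinement is possible. Final partition (2 blocks): {3,5} | {0,1,4}.

2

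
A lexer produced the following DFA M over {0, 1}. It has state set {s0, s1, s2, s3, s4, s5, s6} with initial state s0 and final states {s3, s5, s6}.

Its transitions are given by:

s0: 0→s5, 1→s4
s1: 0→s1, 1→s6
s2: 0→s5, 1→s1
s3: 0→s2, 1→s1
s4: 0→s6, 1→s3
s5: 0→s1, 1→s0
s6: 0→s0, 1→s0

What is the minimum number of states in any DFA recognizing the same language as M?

7

All states are reachable from the start state.
Start with accepting vs non-accepting: {s3,s5,s6} | {s0,s1,s2,s4}.
Split {s0,s1,s2,s4} by δ(·,0) → {s0,s2,s4} and {s1}.
Split {s3,s5,s6} by δ(·,0) → {s3,s6} and {s5}.
On input 1, block {s3,s6} splits into {s3} and {s6}.
Split {s0,s2,s4} by δ(·,0) → {s0,s2} and {s4}.
On input 1, block {s0,s2} splits into {s0} and {s2}.
Stable partition: {s3} | {s0} | {s1} | {s5} | {s6} | {s4} | {s2} — 7 equivalence classes.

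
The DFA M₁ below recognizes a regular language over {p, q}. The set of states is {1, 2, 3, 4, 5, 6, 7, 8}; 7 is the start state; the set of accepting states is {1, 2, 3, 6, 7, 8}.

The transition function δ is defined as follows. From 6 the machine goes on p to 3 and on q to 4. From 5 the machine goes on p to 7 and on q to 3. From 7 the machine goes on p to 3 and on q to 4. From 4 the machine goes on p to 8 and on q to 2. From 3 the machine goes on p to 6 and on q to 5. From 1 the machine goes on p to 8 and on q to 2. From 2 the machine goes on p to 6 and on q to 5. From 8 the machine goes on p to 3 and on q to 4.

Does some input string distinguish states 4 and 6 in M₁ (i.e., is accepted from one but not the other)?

Yes

First remove the unreachable states {1}; 7 states remain.
P0 = {2,3,6,7,8} | {4,5}.
Stable partition: {2,3,6,7,8} | {4,5} — 2 equivalence classes.
4 and 6 end up in different blocks, so they are distinguishable. For instance, the string 'ε' is accepted from only 6.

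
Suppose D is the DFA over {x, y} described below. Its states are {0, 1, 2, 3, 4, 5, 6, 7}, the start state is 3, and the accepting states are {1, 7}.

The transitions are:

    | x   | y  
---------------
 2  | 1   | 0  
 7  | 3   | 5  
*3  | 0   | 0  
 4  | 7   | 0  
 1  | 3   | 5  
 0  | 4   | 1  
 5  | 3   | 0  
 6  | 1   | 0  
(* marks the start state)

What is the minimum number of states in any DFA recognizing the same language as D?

5

Reachable states from the start: {0,1,3,4,5,7}. Unreachable: {2,6} — drop them.
Initial partition by acceptance: {1,7} | {0,3,4,5}.
On input x, block {0,3,4,5} splits into {0,3,5} and {4}.
On input x, block {0,3,5} splits into {3,5} and {0}.
Split {3,5} by δ(·,x) → {3} and {5}.
The partition is now stable with 5 blocks: {1,7} | {3} | {4} | {0} | {5}.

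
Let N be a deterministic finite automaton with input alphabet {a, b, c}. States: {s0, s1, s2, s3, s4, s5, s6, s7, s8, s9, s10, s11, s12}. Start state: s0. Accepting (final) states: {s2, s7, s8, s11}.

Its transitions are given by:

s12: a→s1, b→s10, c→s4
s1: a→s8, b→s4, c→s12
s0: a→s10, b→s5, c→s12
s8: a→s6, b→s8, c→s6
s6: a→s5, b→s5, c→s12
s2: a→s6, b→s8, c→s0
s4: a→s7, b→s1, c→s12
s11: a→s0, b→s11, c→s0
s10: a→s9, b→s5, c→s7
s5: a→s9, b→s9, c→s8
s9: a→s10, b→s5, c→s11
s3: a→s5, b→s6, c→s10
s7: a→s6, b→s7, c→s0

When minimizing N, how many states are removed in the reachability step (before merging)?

2

Starting at s0 and following transitions, the reachable set is {s0, s1, s4, s5, s6, s7, s8, s9, s10, s11, s12}. That leaves s2, s3 unreachable — 2 in total.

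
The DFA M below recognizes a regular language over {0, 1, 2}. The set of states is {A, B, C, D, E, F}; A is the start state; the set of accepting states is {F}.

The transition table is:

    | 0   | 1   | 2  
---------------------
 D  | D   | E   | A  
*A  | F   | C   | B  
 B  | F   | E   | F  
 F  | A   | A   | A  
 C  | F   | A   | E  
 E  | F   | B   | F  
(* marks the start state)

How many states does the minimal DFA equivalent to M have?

3

First remove the unreachable states {D}; 5 states remain.
Start with accepting vs non-accepting: {F} | {A,B,C,E}.
Split {A,B,C,E} by δ(·,2) → {A,C} and {B,E}.
The partition is now stable with 3 blocks: {F} | {A,C} | {B,E}.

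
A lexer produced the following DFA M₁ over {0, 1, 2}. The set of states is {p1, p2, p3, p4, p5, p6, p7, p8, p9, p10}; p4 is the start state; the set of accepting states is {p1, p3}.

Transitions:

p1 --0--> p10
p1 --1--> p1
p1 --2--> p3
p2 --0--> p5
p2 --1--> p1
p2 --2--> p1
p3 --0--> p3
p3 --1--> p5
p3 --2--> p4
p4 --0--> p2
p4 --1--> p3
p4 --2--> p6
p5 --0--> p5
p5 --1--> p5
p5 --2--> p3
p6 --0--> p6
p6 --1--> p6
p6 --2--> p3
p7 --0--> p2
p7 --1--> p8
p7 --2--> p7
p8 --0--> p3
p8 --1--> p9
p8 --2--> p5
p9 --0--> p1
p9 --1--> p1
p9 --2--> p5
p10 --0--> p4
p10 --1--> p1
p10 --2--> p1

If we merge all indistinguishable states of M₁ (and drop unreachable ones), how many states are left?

Reachable states from the start: {p1,p2,p3,p4,p5,p6,p10}. Unreachable: {p7,p8,p9} — drop them.
P0 = {p1,p3} | {p2,p4,p5,p6,p10}.
Refine {p1,p3} on symbol 0: members go to different blocks, giving {p1} and {p3}.
Refine {p2,p4,p5,p6,p10} on symbol 1: members go to different blocks, giving {p2,p10} and {p5,p6} and {p4}.
Refine {p2,p10} on symbol 0: members go to different blocks, giving {p2} and {p10}.
Stable partition: {p1} | {p2} | {p3} | {p5,p6} | {p4} | {p10} — 6 equivalence classes.

6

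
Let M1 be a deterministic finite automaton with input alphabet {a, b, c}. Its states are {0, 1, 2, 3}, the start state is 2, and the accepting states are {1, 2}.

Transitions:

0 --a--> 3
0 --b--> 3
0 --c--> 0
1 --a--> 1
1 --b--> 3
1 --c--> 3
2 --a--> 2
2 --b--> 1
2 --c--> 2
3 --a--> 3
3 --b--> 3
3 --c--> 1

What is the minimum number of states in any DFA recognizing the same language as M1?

Reachable states from the start: {1,2,3}. Unreachable: {0} — drop them.
P0 = {1,2} | {3}.
Split {1,2} by δ(·,b) → {1} and {2}.
No further refinement is possible. Final partition (3 blocks): {1} | {3} | {2}.

3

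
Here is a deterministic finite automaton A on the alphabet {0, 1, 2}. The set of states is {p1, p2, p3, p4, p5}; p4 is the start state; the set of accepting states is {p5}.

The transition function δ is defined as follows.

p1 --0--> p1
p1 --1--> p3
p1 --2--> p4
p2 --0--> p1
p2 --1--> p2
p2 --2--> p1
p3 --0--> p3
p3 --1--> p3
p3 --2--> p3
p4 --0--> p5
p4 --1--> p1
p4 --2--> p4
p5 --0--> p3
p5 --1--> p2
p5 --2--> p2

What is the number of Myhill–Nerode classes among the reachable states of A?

5

Initial partition by acceptance: {p5} | {p1,p2,p3,p4}.
Refine {p1,p2,p3,p4} on symbol 0: members go to different blocks, giving {p1,p2,p3} and {p4}.
Split {p1,p2,p3} by δ(·,2) → {p2,p3} and {p1}.
Refine {p2,p3} on symbol 0: members go to different blocks, giving {p2} and {p3}.
Stable partition: {p5} | {p2} | {p4} | {p1} | {p3} — 5 equivalence classes.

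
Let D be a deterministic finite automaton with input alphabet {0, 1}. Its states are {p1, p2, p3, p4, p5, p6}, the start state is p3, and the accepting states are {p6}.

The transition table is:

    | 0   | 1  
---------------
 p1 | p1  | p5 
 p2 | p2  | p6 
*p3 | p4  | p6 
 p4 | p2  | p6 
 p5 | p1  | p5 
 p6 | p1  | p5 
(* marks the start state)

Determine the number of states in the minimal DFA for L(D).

All states are reachable from the start state.
Start with accepting vs non-accepting: {p6} | {p1,p2,p3,p4,p5}.
On input 1, block {p1,p2,p3,p4,p5} splits into {p2,p3,p4} and {p1,p5}.
No further refinement is possible. Final partition (3 blocks): {p6} | {p2,p3,p4} | {p1,p5}.

3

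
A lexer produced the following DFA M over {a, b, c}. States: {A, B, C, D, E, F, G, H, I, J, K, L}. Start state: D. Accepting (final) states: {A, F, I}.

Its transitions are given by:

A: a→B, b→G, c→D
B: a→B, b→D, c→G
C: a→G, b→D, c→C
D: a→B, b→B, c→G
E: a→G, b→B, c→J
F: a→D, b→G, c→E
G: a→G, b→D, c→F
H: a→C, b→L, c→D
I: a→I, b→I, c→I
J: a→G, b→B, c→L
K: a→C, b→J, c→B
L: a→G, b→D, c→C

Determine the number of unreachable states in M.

4

Starting at D and following transitions, the reachable set is {B, C, D, E, F, G, J, L}. That leaves A, H, I, K unreachable — 4 in total.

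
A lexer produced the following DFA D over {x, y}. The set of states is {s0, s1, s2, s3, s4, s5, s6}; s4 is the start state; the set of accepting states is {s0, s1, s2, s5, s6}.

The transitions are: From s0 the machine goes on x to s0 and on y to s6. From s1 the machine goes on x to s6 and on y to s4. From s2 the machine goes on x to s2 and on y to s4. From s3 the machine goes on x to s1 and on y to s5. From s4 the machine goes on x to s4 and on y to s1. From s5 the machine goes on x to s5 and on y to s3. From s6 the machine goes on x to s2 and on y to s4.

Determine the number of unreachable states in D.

3

Starting at s4 and following transitions, the reachable set is {s1, s2, s4, s6}. That leaves s0, s3, s5 unreachable — 3 in total.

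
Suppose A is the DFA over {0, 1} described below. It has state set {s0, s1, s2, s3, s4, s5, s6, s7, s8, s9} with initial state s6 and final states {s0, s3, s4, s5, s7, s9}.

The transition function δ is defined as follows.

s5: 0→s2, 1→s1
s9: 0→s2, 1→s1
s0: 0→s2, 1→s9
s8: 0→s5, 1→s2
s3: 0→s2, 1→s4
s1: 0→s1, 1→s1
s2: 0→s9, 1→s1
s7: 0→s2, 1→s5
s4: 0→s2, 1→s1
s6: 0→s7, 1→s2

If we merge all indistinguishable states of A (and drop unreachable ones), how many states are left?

Reachable states from the start: {s1,s2,s5,s6,s7,s9}. Unreachable: {s0,s3,s4,s8} — drop them.
P0 = {s5,s7,s9} | {s1,s2,s6}.
Split {s5,s7,s9} by δ(·,1) → {s5,s9} and {s7}.
On input 0, block {s1,s2,s6} splits into {s1} and {s2} and {s6}.
Stable partition: {s5,s9} | {s1} | {s7} | {s2} | {s6} — 5 equivalence classes.

5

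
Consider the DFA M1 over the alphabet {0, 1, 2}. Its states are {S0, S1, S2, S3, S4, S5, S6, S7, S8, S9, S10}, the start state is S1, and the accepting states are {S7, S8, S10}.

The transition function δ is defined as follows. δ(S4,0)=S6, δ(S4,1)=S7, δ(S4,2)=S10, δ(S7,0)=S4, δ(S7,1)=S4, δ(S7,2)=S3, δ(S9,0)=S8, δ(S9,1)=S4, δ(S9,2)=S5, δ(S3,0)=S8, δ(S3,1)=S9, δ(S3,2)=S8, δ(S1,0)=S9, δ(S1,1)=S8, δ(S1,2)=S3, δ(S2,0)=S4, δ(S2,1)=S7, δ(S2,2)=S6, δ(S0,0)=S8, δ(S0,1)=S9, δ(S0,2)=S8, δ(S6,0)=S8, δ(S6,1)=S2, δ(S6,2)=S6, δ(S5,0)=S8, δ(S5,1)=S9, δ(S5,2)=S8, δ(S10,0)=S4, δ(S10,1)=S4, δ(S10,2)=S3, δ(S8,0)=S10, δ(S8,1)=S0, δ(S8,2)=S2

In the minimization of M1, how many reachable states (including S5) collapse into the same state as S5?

3

All states are reachable from the start state.
Initial partition by acceptance: {S7,S8,S10} | {S0,S1,S2,S3,S4,S5,S6,S9}.
Refine {S7,S8,S10} on symbol 0: members go to different blocks, giving {S7,S10} and {S8}.
On input 0, block {S0,S1,S2,S3,S4,S5,S6,S9} splits into {S0,S3,S5,S6,S9} and {S1,S2,S4}.
Refine {S0,S3,S5,S6,S9} on symbol 1: members go to different blocks, giving {S0,S3,S5} and {S6,S9}.
Refine {S1,S2,S4} on symbol 0: members go to different blocks, giving {S1,S4} and {S2}.
Refine {S1,S4} on symbol 1: members go to different blocks, giving {S1} and {S4}.
On input 1, block {S6,S9} splits into {S6} and {S9}.
No further refinement is possible. Final partition (8 blocks): {S7,S10} | {S0,S3,S5} | {S8} | {S1} | {S6} | {S2} | {S4} | {S9}.
State S5 belongs to the block {S0,S3,S5}, which has 3 states.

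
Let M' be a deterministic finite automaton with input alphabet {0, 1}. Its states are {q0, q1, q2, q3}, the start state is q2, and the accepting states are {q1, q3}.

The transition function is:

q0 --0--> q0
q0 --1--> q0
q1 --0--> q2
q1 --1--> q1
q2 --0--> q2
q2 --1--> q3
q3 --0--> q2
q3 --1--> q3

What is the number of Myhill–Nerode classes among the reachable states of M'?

Reachable states from the start: {q2,q3}. Unreachable: {q0,q1} — drop them.
Initial partition by acceptance: {q3} | {q2}.
Stable partition: {q3} | {q2} — 2 equivalence classes.

2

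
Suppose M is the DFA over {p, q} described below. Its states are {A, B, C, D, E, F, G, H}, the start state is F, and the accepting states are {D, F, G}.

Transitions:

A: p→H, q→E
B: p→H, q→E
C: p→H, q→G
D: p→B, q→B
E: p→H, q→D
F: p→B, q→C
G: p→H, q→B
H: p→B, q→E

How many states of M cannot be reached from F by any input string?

BFS from F reaches {B, C, D, E, F, G, H}; the 1 state(s) A are never visited.

1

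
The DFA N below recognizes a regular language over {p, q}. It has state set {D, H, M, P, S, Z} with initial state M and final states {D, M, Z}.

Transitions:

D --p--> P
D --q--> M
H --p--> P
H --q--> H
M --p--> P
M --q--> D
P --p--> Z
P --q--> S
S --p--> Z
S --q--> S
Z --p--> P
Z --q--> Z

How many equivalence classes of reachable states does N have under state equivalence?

First remove the unreachable states {H}; 5 states remain.
Initial partition by acceptance: {D,M,Z} | {P,S}.
Stable partition: {D,M,Z} | {P,S} — 2 equivalence classes.

2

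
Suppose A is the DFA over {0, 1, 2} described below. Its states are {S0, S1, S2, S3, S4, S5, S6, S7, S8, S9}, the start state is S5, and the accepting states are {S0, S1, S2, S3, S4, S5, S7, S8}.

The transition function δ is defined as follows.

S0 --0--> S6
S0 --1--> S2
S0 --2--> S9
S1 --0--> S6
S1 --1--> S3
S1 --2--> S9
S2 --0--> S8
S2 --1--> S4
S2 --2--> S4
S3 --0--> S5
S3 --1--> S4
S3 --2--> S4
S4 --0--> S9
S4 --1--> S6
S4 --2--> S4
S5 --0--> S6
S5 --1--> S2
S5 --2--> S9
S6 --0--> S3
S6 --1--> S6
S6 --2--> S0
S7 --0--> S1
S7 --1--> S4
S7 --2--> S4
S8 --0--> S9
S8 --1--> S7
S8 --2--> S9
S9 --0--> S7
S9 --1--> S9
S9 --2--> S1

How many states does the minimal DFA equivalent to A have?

4

All states are reachable from the start state.
Start with accepting vs non-accepting: {S0,S1,S2,S3,S4,S5,S7,S8} | {S6,S9}.
Split {S0,S1,S2,S3,S4,S5,S7,S8} by δ(·,0) → {S0,S1,S4,S5,S8} and {S2,S3,S7}.
On input 1, block {S0,S1,S4,S5,S8} splits into {S0,S1,S5,S8} and {S4}.
Stable partition: {S0,S1,S5,S8} | {S6,S9} | {S2,S3,S7} | {S4} — 4 equivalence classes.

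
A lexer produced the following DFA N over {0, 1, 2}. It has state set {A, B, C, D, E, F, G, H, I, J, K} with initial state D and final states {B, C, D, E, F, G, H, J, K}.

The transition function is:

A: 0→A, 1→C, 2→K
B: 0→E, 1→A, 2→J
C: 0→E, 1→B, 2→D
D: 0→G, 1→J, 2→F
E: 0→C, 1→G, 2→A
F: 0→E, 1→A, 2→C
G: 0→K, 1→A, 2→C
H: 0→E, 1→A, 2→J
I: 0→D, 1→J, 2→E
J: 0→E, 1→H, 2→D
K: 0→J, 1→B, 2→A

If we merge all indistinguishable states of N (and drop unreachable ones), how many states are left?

5

States {I} cannot be reached from the start state, so discard them.
Initial partition by acceptance: {B,C,D,E,F,G,H,J,K} | {A}.
Split {B,C,D,E,F,G,H,J,K} by δ(·,1) → {C,D,E,J,K} and {B,F,G,H}.
Split {C,D,E,J,K} by δ(·,0) → {C,E,J,K} and {D}.
Split {C,E,J,K} by δ(·,2) → {C,J} and {E,K}.
The partition is now stable with 5 blocks: {C,J} | {A} | {B,F,G,H} | {D} | {E,K}.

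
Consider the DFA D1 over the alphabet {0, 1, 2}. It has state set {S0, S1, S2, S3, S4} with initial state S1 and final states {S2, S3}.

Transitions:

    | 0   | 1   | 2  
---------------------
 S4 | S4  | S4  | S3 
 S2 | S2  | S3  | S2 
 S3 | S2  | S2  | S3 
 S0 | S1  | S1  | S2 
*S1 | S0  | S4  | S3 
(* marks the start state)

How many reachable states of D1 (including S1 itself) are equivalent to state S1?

P0 = {S2,S3} | {S0,S1,S4}.
No further refinement is possible. Final partition (2 blocks): {S2,S3} | {S0,S1,S4}.
The equivalence class containing S1 is {S0,S1,S4}, of size 3.

3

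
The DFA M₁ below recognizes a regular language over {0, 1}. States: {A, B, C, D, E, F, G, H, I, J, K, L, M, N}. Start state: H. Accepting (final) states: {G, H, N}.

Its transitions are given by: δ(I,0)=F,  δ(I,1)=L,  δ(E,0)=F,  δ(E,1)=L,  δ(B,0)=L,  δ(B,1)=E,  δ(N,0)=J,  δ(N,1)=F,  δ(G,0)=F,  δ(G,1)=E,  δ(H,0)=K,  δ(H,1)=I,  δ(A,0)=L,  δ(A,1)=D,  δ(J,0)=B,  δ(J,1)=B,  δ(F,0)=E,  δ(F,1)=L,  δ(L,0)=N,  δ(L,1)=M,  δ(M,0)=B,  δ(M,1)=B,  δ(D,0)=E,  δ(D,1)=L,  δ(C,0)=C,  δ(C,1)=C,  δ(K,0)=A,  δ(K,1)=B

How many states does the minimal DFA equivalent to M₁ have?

5

States {C,G} cannot be reached from the start state, so discard them.
Initial partition by acceptance: {H,N} | {A,B,D,E,F,I,J,K,L,M}.
Split {A,B,D,E,F,I,J,K,L,M} by δ(·,0) → {A,B,D,E,F,I,J,K,M} and {L}.
Refine {A,B,D,E,F,I,J,K,M} on symbol 0: members go to different blocks, giving {D,E,F,I,J,K,M} and {A,B}.
Refine {D,E,F,I,J,K,M} on symbol 0: members go to different blocks, giving {D,E,F,I} and {J,K,M}.
The partition is now stable with 5 blocks: {H,N} | {D,E,F,I} | {L} | {A,B} | {J,K,M}.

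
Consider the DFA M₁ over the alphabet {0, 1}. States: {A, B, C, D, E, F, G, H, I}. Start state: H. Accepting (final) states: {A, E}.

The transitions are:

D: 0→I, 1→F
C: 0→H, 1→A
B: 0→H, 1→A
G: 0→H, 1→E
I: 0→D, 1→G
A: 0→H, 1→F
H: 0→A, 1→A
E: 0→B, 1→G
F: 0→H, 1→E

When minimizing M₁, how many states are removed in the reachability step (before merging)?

No path from H leads to C, D, I; the other 6 states are all reachable.

3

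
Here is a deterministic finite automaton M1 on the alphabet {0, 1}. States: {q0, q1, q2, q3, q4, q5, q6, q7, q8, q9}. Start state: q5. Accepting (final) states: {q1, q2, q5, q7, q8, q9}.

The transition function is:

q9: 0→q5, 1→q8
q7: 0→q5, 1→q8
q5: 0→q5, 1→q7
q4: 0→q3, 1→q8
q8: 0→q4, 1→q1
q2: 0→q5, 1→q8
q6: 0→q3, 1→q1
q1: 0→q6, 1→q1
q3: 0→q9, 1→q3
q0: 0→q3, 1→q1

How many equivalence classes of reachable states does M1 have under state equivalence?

5

States {q0,q2} cannot be reached from the start state, so discard them.
Initial partition by acceptance: {q1,q5,q7,q8,q9} | {q3,q4,q6}.
On input 0, block {q1,q5,q7,q8,q9} splits into {q5,q7,q9} and {q1,q8}.
Split {q5,q7,q9} by δ(·,1) → {q7,q9} and {q5}.
On input 0, block {q3,q4,q6} splits into {q4,q6} and {q3}.
No further refinement is possible. Final partition (5 blocks): {q7,q9} | {q4,q6} | {q1,q8} | {q5} | {q3}.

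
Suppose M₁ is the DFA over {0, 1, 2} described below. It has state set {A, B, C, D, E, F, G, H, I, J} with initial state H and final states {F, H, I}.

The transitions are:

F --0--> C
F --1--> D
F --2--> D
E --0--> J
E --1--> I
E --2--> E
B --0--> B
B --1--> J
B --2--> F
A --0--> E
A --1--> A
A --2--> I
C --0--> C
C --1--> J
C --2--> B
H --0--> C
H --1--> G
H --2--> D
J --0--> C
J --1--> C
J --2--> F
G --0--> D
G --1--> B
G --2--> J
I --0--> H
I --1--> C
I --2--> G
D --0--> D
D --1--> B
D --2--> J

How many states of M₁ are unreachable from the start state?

Starting at H and following transitions, the reachable set is {B, C, D, F, G, H, J}. That leaves A, E, I unreachable — 3 in total.

3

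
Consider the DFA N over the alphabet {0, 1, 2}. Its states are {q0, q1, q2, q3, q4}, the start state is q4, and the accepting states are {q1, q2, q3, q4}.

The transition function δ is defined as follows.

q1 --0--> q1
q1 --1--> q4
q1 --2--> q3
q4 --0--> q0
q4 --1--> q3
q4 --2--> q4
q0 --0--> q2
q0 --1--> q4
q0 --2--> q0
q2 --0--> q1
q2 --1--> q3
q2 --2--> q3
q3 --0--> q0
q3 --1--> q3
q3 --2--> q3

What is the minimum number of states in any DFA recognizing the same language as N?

All states are reachable from the start state.
Initial partition by acceptance: {q1,q2,q3,q4} | {q0}.
On input 0, block {q1,q2,q3,q4} splits into {q1,q2} and {q3,q4}.
No further refinement is possible. Final partition (3 blocks): {q1,q2} | {q0} | {q3,q4}.

3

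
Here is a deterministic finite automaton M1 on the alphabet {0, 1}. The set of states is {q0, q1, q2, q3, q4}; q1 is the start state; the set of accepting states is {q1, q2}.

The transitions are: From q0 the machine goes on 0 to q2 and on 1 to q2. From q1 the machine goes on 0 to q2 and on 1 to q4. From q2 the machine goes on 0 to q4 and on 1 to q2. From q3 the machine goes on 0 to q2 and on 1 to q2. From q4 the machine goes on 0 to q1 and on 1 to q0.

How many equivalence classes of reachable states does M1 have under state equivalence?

4

States {q3} cannot be reached from the start state, so discard them.
Initial partition by acceptance: {q1,q2} | {q0,q4}.
Refine {q1,q2} on symbol 0: members go to different blocks, giving {q1} and {q2}.
Split {q0,q4} by δ(·,0) → {q0} and {q4}.
No further refinement is possible. Final partition (4 blocks): {q1} | {q0} | {q2} | {q4}.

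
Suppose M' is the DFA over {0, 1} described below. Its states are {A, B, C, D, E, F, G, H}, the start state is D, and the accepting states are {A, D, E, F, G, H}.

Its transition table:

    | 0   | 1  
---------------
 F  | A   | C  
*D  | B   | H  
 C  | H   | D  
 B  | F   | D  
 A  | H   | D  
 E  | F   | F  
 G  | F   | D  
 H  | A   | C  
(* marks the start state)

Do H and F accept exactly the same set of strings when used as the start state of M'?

Yes

States {E,G} cannot be reached from the start state, so discard them.
Initial partition by acceptance: {A,D,F,H} | {B,C}.
On input 0, block {A,D,F,H} splits into {A,F,H} and {D}.
Split {A,F,H} by δ(·,1) → {F,H} and {A}.
The partition is now stable with 4 blocks: {F,H} | {B,C} | {D} | {A}.
H and F lie in the same block of the stable partition, so they are equivalent — no string distinguishes them.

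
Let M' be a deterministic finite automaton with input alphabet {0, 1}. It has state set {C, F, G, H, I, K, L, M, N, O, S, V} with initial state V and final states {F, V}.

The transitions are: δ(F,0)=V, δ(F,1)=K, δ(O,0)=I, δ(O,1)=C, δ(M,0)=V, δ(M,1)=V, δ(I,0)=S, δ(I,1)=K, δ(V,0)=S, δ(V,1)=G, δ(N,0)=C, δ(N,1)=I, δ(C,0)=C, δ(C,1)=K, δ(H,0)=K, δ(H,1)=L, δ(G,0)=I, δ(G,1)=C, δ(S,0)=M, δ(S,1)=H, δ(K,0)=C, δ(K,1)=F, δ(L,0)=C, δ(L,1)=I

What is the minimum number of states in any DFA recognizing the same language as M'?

Reachable states from the start: {C,F,G,H,I,K,L,M,S,V}. Unreachable: {N,O} — drop them.
P0 = {F,V} | {C,G,H,I,K,L,M,S}.
Split {F,V} by δ(·,0) → {V} and {F}.
Split {C,G,H,I,K,L,M,S} by δ(·,0) → {C,G,H,I,K,L,S} and {M}.
On input 0, block {C,G,H,I,K,L,S} splits into {C,G,H,I,K,L} and {S}.
On input 0, block {C,G,H,I,K,L} splits into {C,G,H,K,L} and {I}.
On input 0, block {C,G,H,K,L} splits into {C,H,K,L} and {G}.
Split {C,H,K,L} by δ(·,1) → {C,H} and {L} and {K}.
On input 0, block {C,H} splits into {H} and {C}.
Stable partition: {V} | {H} | {F} | {M} | {S} | {I} | {G} | {L} | {K} | {C} — 10 equivalence classes.

10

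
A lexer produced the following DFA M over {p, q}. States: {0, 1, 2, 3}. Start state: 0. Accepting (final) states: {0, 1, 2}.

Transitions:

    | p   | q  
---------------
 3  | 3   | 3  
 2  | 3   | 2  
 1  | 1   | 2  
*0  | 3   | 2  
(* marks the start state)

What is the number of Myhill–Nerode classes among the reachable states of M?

States {1} cannot be reached from the start state, so discard them.
Start with accepting vs non-accepting: {0,2} | {3}.
Stable partition: {0,2} | {3} — 2 equivalence classes.

2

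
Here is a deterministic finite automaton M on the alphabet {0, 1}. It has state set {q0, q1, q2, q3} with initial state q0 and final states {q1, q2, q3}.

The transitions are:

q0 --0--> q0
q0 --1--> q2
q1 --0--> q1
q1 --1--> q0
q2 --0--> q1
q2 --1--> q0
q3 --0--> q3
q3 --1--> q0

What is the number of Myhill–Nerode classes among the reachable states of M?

2

States {q3} cannot be reached from the start state, so discard them.
Start with accepting vs non-accepting: {q1,q2} | {q0}.
Stable partition: {q1,q2} | {q0} — 2 equivalence classes.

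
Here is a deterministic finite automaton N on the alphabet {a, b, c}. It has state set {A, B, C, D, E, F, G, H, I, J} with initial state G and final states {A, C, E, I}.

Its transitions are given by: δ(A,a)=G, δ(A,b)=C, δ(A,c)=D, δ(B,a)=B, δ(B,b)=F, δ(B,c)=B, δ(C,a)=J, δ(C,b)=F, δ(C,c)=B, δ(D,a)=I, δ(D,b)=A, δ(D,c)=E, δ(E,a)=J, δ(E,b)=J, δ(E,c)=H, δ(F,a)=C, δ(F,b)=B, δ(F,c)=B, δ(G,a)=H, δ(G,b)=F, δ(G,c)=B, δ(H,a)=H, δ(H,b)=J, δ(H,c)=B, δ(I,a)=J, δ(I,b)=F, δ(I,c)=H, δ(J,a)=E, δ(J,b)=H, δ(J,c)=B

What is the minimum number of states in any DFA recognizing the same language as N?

3

First remove the unreachable states {A,D,I}; 7 states remain.
Start with accepting vs non-accepting: {C,E} | {B,F,G,H,J}.
Split {B,F,G,H,J} by δ(·,a) → {B,G,H} and {F,J}.
The partition is now stable with 3 blocks: {C,E} | {B,G,H} | {F,J}.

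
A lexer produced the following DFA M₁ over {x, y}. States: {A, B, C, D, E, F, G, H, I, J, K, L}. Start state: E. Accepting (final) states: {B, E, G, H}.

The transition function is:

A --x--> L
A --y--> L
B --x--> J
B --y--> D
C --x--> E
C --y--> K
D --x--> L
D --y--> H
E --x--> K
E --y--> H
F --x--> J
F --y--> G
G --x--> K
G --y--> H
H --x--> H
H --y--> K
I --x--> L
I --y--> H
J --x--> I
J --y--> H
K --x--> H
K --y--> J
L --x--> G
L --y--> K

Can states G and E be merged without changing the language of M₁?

Reachable states from the start: {E,G,H,I,J,K,L}. Unreachable: {A,B,C,D,F} — drop them.
Initial partition by acceptance: {E,G,H} | {I,J,K,L}.
Refine {E,G,H} on symbol x: members go to different blocks, giving {E,G} and {H}.
On input x, block {I,J,K,L} splits into {I,J} and {K} and {L}.
Split {I,J} by δ(·,x) → {I} and {J}.
The partition is now stable with 6 blocks: {E,G} | {I} | {H} | {K} | {L} | {J}.
G and E lie in the same block of the stable partition, so they are equivalent — no string distinguishes them.

Yes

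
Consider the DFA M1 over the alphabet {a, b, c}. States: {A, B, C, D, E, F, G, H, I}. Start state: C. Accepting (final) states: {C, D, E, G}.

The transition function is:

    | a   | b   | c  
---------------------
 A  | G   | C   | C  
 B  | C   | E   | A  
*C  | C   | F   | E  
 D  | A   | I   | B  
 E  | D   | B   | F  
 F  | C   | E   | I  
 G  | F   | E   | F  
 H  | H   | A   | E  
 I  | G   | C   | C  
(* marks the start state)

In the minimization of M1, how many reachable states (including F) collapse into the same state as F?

States {H} cannot be reached from the start state, so discard them.
Initial partition by acceptance: {C,D,E,G} | {A,B,F,I}.
Split {C,D,E,G} by δ(·,a) → {C,E} and {D,G}.
Refine {C,E} on symbol a: members go to different blocks, giving {C} and {E}.
Refine {A,B,F,I} on symbol a: members go to different blocks, giving {A,I} and {B,F}.
Split {D,G} by δ(·,a) → {D} and {G}.
The partition is now stable with 6 blocks: {C} | {A,I} | {D} | {E} | {B,F} | {G}.
The equivalence class containing F is {B,F}, of size 2.

2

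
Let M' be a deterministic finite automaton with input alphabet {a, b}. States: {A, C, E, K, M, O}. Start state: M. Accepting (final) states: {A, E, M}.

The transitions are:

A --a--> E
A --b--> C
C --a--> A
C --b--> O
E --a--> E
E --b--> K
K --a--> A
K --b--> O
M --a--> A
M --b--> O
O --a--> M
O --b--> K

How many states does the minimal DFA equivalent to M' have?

2

All states are reachable from the start state.
Initial partition by acceptance: {A,E,M} | {C,K,O}.
Stable partition: {A,E,M} | {C,K,O} — 2 equivalence classes.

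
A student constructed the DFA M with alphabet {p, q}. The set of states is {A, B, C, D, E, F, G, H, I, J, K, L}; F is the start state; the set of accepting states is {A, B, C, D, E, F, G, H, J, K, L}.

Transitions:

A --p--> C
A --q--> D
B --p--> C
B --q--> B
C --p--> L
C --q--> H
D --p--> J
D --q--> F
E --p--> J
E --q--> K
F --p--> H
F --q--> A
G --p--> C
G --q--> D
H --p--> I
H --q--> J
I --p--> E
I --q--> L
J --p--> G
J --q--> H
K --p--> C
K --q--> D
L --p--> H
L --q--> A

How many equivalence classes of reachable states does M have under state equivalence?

8

First remove the unreachable states {B}; 11 states remain.
Start with accepting vs non-accepting: {A,C,D,E,F,G,H,J,K,L} | {I}.
Refine {A,C,D,E,F,G,H,J,K,L} on symbol p: members go to different blocks, giving {A,C,D,E,F,G,J,K,L} and {H}.
On input p, block {A,C,D,E,F,G,J,K,L} splits into {A,C,D,E,G,J,K} and {F,L}.
Split {A,C,D,E,G,J,K} by δ(·,p) → {A,D,E,G,J,K} and {C}.
On input p, block {A,D,E,G,J,K} splits into {A,G,K} and {D,E,J}.
Split {D,E,J} by δ(·,p) → {D,E} and {J}.
Refine {D,E} on symbol q: members go to different blocks, giving {D} and {E}.
Stable partition: {A,G,K} | {I} | {H} | {F,L} | {C} | {D} | {J} | {E} — 8 equivalence classes.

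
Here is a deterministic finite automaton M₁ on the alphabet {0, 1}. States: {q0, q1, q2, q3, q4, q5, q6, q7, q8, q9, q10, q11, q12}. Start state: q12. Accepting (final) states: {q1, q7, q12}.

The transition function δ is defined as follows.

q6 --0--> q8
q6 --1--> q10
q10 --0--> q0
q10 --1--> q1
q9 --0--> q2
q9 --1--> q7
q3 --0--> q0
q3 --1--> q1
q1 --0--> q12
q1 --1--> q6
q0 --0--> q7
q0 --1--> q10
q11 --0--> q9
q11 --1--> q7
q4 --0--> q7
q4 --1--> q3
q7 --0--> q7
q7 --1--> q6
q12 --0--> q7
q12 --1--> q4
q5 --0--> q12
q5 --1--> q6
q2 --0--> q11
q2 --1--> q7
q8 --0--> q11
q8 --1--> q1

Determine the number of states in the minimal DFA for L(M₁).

First remove the unreachable states {q5}; 12 states remain.
P0 = {q1,q7,q12} | {q0,q2,q3,q4,q6,q8,q9,q10,q11}.
Refine {q0,q2,q3,q4,q6,q8,q9,q10,q11} on symbol 0: members go to different blocks, giving {q2,q3,q6,q8,q9,q10,q11} and {q0,q4}.
On input 1, block {q1,q7,q12} splits into {q1,q7} and {q12}.
On input 0, block {q1,q7} splits into {q1} and {q7}.
On input 0, block {q2,q3,q6,q8,q9,q10,q11} splits into {q2,q6,q8,q9,q11} and {q3,q10}.
On input 1, block {q2,q6,q8,q9,q11} splits into {q2,q9,q11} and {q6} and {q8}.
Stable partition: {q1} | {q2,q9,q11} | {q0,q4} | {q12} | {q7} | {q3,q10} | {q6} | {q8} — 8 equivalence classes.

8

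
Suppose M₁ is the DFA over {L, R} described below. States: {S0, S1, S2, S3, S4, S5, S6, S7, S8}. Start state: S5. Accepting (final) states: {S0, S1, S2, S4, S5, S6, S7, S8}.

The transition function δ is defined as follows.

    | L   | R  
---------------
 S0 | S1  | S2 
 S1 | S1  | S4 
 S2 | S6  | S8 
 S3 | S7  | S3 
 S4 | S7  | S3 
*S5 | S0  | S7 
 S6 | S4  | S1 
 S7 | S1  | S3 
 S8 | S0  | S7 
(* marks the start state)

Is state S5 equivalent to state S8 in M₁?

All states are reachable from the start state.
P0 = {S0,S1,S2,S4,S5,S6,S7,S8} | {S3}.
Split {S0,S1,S2,S4,S5,S6,S7,S8} by δ(·,R) → {S0,S1,S2,S5,S6,S8} and {S4,S7}.
Split {S0,S1,S2,S5,S6,S8} by δ(·,L) → {S0,S1,S2,S5,S8} and {S6}.
Split {S0,S1,S2,S5,S8} by δ(·,L) → {S0,S1,S5,S8} and {S2}.
Split {S0,S1,S5,S8} by δ(·,R) → {S1,S5,S8} and {S0}.
Split {S1,S5,S8} by δ(·,L) → {S5,S8} and {S1}.
On input L, block {S4,S7} splits into {S4} and {S7}.
No further refinement is possible. Final partition (8 blocks): {S5,S8} | {S3} | {S4} | {S6} | {S2} | {S0} | {S1} | {S7}.
S5 and S8 lie in the same block of the stable partition, so they are equivalent — no string distinguishes them.

Yes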